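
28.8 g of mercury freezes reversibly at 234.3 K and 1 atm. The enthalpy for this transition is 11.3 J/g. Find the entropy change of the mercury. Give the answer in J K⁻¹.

ΔS = -1.39 J/K

Heat released by the substance: Q = −mL = −28.8 × 11.3 = −325.44 J.
At constant T, ΔS = Q_rev/T = −325.44 / 234.3 = -1.39 J/K.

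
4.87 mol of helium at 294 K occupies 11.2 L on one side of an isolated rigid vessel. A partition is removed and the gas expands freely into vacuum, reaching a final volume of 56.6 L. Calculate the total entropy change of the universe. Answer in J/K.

No heat is exchanged and no work is done, so the ideal-gas temperature stays constant.
Entropy is a state function; using a reversible isothermal path, ΔS_gas = nR ln(V₂/V₁) = 4.87 × 8.314 × ln(56.6/11.2) = 65.6 J/K.
The insulated surroundings exchange no heat, so ΔS_surr = 0 and ΔS_universe = ΔS_gas.

ΔS_universe = 65.6 J/K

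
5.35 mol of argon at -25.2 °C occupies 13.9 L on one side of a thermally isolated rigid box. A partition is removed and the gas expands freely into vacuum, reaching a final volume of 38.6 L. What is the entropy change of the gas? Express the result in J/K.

For an ideal gas in free expansion Q = 0 and W = 0, so T is unchanged.
Entropy is a state function; using a reversible isothermal path, ΔS_gas = nR ln(V₂/V₁) = 5.35 × 8.314 × ln(38.6/13.9) = 45.4 J/K.

ΔS_gas = 45.4 J/K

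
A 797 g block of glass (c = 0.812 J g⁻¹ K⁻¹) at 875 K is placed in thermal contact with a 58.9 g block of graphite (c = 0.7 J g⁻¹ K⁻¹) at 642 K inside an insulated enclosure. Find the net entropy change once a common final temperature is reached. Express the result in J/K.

Energy balance: T_f = (m₁c₁T₁ + m₂c₂T₂)/(m₁c₁ + m₂c₂) = 861.04 K.
ΔS₁ = m₁c₁ ln(T_f/T₁) = 647.164 × ln(861.04/875) = -10.4 J/K.
ΔS₂ = m₂c₂ ln(T_f/T₂) = 41.23 × ln(861.04/642) = 12.1 J/K.
ΔS_total = -10.4 + 12.1 = 1.7 J/K.

ΔS_total = 1.7 J/K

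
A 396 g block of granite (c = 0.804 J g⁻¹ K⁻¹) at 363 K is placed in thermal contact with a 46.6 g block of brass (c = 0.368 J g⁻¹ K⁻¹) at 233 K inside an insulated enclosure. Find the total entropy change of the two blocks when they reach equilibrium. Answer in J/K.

ΔS_total = 1.4 J/K

Energy balance: T_f = (m₁c₁T₁ + m₂c₂T₂)/(m₁c₁ + m₂c₂) = 356.36 K.
ΔS₁ = m₁c₁ ln(T_f/T₁) = 318.384 × ln(356.36/363) = -5.882 J/K.
ΔS₂ = m₂c₂ ln(T_f/T₂) = 17.1488 × ln(356.36/233) = 7.286 J/K.
ΔS_total = -5.882 + 7.286 = 1.4 J/K.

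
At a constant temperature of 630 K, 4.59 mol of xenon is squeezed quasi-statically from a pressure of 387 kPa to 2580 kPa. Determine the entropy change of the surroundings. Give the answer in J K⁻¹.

For an isothermal ideal gas ΔS_gas = nR ln(P₁/P₂) = 4.59 × 8.314 × ln(387/2580) = -72.4 J/K.
The process is reversible, so ΔS_surr = −ΔS_gas = 72.4 J/K and ΔS_universe = 0.

ΔS_surr = 72.4 J/K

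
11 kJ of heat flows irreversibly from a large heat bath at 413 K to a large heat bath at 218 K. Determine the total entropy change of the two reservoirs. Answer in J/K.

ΔS_total = 23.8 J/K

ΔS_hot = −Q/T_H = −11000/413 = -26.63 J/K and ΔS_cold = +Q/T_C = 11000/218 = 50.46 J/K.
ΔS_total = -26.63 + 50.46 = 23.8 J/K, positive as the second law requires.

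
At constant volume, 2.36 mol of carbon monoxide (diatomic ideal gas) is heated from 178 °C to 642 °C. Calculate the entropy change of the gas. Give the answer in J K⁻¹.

ΔS = 34.7 J/K

In kelvin: T₁ = 451.15 K, T₂ = 915.15 K. At constant volume, ΔS = nC_V ln(T₂/T₁) with C_V = 5R/2 = 20.79 J mol⁻¹ K⁻¹.
ΔS = 2.36 × 20.79 × ln(915.15/451.15) = 34.7 J/K.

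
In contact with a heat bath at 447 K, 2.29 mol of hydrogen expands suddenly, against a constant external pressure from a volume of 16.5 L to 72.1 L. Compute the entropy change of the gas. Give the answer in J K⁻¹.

Entropy is a state function, so ΔS_gas depends only on the end states.
For an isothermal ideal gas ΔS_gas = nR ln(V₂/V₁) = 2.29 × 8.314 × ln(72.1/16.5) = 28.1 J/K.

ΔS_gas = 28.1 J/K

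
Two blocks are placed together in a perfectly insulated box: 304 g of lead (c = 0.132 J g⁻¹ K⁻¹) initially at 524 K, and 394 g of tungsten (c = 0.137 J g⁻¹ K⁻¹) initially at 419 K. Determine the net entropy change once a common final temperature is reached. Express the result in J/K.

Energy balance: T_f = (m₁c₁T₁ + m₂c₂T₂)/(m₁c₁ + m₂c₂) = 463.77 K.
ΔS₁ = m₁c₁ ln(T_f/T₁) = 40.128 × ln(463.77/524) = -4.899 J/K.
ΔS₂ = m₂c₂ ln(T_f/T₂) = 53.978 × ln(463.77/419) = 5.48 J/K.
ΔS_total = -4.899 + 5.48 = 0.581 J/K.

ΔS_total = 0.581 J/K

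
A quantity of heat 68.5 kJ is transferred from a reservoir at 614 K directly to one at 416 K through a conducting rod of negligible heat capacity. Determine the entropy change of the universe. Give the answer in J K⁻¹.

ΔS_total = 53.1 J/K

ΔS_hot = −Q/T_H = −68500/614 = -111.6 J/K and ΔS_cold = +Q/T_C = 68500/416 = 164.7 J/K.
ΔS_total = -111.6 + 164.7 = 53.1 J/K, positive as the second law requires.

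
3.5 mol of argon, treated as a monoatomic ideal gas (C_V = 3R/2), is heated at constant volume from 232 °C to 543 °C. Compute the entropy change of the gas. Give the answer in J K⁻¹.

In kelvin: T₁ = 505.15 K, T₂ = 816.15 K. At constant volume, ΔS = nC_V ln(T₂/T₁) with C_V = 3R/2 = 12.47 J mol⁻¹ K⁻¹.
ΔS = 3.5 × 12.47 × ln(816.15/505.15) = 20.9 J/K.

ΔS = 20.9 J/K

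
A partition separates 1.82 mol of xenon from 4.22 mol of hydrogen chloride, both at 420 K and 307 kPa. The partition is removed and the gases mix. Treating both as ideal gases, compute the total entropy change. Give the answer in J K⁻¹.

Mole fractions: x_A = 1.82/6.04 = 0.301, x_B = 0.699.
ΔS_mix = −R(n_A ln x_A + n_B ln x_B) = −8.314 × (1.82 ln 0.301 + 4.22 ln 0.699) = 30.7 J/K.

ΔS_mix = 30.7 J/K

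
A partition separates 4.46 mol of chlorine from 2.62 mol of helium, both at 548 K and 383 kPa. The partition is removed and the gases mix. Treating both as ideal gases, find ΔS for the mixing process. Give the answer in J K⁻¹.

ΔS_mix = 38.8 J/K

Mole fractions: x_A = 4.46/7.08 = 0.63, x_B = 0.37.
ΔS_mix = −R(n_A ln x_A + n_B ln x_B) = −8.314 × (4.46 ln 0.63 + 2.62 ln 0.37) = 38.8 J/K.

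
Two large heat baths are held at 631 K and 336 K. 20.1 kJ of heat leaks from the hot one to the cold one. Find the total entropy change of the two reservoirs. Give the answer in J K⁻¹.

ΔS_hot = −Q/T_H = −20100/631 = -31.85 J/K and ΔS_cold = +Q/T_C = 20100/336 = 59.82 J/K.
ΔS_total = -31.85 + 59.82 = 28 J/K, positive as the second law requires.

ΔS_total = 28 J/K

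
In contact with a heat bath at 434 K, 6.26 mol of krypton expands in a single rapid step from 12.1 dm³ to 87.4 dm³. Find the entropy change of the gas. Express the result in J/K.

Entropy is a state function, so ΔS_gas depends only on the end states.
For an isothermal ideal gas ΔS_gas = nR ln(V₂/V₁) = 6.26 × 8.314 × ln(87.4/12.1) = 103 J/K.

ΔS_gas = 103 J/K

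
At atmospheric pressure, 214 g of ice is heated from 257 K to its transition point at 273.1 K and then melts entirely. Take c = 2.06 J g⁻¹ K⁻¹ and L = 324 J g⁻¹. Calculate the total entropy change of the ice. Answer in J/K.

Warming step: ΔS₁ = m c ln(T_tr/T_i) = 214 × 2.06 × ln(273.1/257) = 26.79 J/K.
Phase change: ΔS₂ = +mL/T_tr = 214 × 324 / 273.1 = 253.9 J/K.
ΔS_total = (26.79) + (253.9) = 281 J/K.

ΔS = 281 J/K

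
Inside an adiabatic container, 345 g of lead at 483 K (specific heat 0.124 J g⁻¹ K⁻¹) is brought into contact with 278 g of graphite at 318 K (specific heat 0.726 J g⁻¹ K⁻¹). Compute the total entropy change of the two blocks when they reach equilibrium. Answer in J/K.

Energy balance: T_f = (m₁c₁T₁ + m₂c₂T₂)/(m₁c₁ + m₂c₂) = 346.86 K.
ΔS₁ = m₁c₁ ln(T_f/T₁) = 42.78 × ln(346.86/483) = -14.16 J/K.
ΔS₂ = m₂c₂ ln(T_f/T₂) = 201.828 × ln(346.86/318) = 17.53 J/K.
ΔS_total = -14.16 + 17.53 = 3.37 J/K.

ΔS_total = 3.37 J/K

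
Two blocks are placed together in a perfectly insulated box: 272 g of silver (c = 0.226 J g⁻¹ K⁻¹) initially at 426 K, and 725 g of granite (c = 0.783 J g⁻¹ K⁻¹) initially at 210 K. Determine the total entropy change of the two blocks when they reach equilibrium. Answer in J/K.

Energy balance: T_f = (m₁c₁T₁ + m₂c₂T₂)/(m₁c₁ + m₂c₂) = 231.1 K.
ΔS₁ = m₁c₁ ln(T_f/T₁) = 61.472 × ln(231.1/426) = -37.59 J/K.
ΔS₂ = m₂c₂ ln(T_f/T₂) = 567.675 × ln(231.1/210) = 54.36 J/K.
ΔS_total = -37.59 + 54.36 = 16.8 J/K.

ΔS_total = 16.8 J/K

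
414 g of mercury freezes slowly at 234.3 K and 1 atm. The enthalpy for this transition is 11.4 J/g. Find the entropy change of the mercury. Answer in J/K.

Heat released by the substance: Q = −mL = −414 × 11.4 = −4719.6 J.
At constant T, ΔS = Q_rev/T = −4719.6 / 234.3 = -20.1 J/K.

ΔS = -20.1 J/K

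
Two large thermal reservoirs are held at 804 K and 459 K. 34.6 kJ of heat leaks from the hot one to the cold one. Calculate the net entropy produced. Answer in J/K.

ΔS_total = 32.3 J/K

ΔS_hot = −Q/T_H = −34600/804 = -43.03 J/K and ΔS_cold = +Q/T_C = 34600/459 = 75.38 J/K.
ΔS_total = -43.03 + 75.38 = 32.3 J/K, positive as the second law requires.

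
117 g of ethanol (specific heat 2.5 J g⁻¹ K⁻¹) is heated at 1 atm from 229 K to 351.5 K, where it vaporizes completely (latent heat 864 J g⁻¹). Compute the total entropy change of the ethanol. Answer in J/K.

Warming step: ΔS₁ = m c ln(T_tr/T_i) = 117 × 2.5 × ln(351.5/229) = 125.3 J/K.
Phase change: ΔS₂ = +mL/T_tr = 117 × 864 / 351.5 = 287.6 J/K.
ΔS_total = (125.3) + (287.6) = 413 J/K.

ΔS = 413 J/K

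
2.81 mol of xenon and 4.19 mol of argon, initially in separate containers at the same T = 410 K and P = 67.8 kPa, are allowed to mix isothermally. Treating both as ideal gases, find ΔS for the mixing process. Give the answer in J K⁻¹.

ΔS_mix = 39.2 J/K

Mole fractions: x_A = 2.81/7 = 0.401, x_B = 0.599.
ΔS_mix = −R(n_A ln x_A + n_B ln x_B) = −8.314 × (2.81 ln 0.401 + 4.19 ln 0.599) = 39.2 J/K.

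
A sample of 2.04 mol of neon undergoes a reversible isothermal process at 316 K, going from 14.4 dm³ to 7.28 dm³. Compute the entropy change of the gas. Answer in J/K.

ΔS_gas = -11.6 J/K

For an isothermal ideal gas ΔS_gas = nR ln(V₂/V₁) = 2.04 × 8.314 × ln(7.28/14.4) = -11.6 J/K.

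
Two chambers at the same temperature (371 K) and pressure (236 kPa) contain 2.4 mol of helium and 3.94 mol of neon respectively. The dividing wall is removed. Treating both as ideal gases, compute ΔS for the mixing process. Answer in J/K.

ΔS_mix = 35 J/K

Mole fractions: x_A = 2.4/6.34 = 0.379, x_B = 0.621.
ΔS_mix = −R(n_A ln x_A + n_B ln x_B) = −8.314 × (2.4 ln 0.379 + 3.94 ln 0.621) = 35 J/K.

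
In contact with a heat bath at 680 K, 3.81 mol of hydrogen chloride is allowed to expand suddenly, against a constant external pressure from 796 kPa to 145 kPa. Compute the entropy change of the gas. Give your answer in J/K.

ΔS_gas = 53.9 J/K

Entropy is a state function, so ΔS_gas depends only on the end states.
For an isothermal ideal gas ΔS_gas = nR ln(P₁/P₂) = 3.81 × 8.314 × ln(796/145) = 53.9 J/K.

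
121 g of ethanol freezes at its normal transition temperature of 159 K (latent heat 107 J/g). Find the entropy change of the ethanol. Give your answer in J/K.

Heat released by the substance: Q = −mL = −121 × 107 = −12947 J.
At constant T, ΔS = Q_rev/T = −12947 / 159 = -81.4 J/K.

ΔS = -81.4 J/K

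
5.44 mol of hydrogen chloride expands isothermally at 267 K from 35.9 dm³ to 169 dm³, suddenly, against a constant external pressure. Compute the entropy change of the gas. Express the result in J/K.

ΔS_gas = 70.1 J/K

Entropy is a state function, so ΔS_gas depends only on the end states.
For an isothermal ideal gas ΔS_gas = nR ln(V₂/V₁) = 5.44 × 8.314 × ln(169/35.9) = 70.1 J/K.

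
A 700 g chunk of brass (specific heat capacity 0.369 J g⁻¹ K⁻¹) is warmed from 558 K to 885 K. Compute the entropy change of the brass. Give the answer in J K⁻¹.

ΔS = 119 J/K

ΔS = ∫dQ_rev/T = m c ln(T₂/T₁) = 700 × 0.369 × ln(885/558) = 119 J/K.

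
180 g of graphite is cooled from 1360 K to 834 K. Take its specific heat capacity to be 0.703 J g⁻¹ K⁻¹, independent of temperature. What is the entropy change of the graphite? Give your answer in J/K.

ΔS = -61.9 J/K

ΔS = ∫dQ_rev/T = m c ln(T₂/T₁) = 180 × 0.703 × ln(834/1360) = -61.9 J/K.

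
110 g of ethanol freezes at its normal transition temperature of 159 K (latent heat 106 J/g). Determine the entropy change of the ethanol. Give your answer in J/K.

ΔS = -73.3 J/K

Heat released by the substance: Q = −mL = −110 × 106 = −11660 J.
At constant T, ΔS = Q_rev/T = −11660 / 159 = -73.3 J/K.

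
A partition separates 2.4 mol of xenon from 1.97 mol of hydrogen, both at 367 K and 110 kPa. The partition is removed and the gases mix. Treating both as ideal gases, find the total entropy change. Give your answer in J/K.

ΔS_mix = 25 J/K

Mole fractions: x_A = 2.4/4.37 = 0.549, x_B = 0.451.
ΔS_mix = −R(n_A ln x_A + n_B ln x_B) = −8.314 × (2.4 ln 0.549 + 1.97 ln 0.451) = 25 J/K.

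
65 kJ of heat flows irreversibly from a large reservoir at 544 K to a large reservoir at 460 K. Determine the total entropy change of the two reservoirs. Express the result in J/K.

ΔS_hot = −Q/T_H = −65000/544 = -119.5 J/K and ΔS_cold = +Q/T_C = 65000/460 = 141.3 J/K.
ΔS_total = -119.5 + 141.3 = 21.8 J/K, positive as the second law requires.

ΔS_total = 21.8 J/K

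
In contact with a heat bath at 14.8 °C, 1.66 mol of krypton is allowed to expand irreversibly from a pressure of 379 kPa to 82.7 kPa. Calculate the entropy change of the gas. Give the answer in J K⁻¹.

Entropy is a state function, so ΔS_gas depends only on the end states.
For an isothermal ideal gas ΔS_gas = nR ln(P₁/P₂) = 1.66 × 8.314 × ln(379/82.7) = 21 J/K.

ΔS_gas = 21 J/K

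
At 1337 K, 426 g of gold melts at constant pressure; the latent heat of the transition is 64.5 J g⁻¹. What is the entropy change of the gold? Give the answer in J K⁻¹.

Heat absorbed by the substance: Q = mL = 426 × 64.5 = 27477 J.
At constant T, ΔS = Q_rev/T = 27477 / 1337 = 20.6 J/K.

ΔS = 20.6 J/K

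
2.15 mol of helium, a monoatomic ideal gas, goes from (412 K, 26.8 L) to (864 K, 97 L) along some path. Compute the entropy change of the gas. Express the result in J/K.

Entropy is a state function: ΔS = nC_V ln(T₂/T₁) + nR ln(V₂/V₁), with C_V = 3R/2 = 12.47 J mol⁻¹ K⁻¹ for a monoatomic ideal gas.
ΔS = 2.15 × [12.47 × ln(864/412) + 8.314 × ln(97/26.8)] = 42.8 J/K.

ΔS = 42.8 J/K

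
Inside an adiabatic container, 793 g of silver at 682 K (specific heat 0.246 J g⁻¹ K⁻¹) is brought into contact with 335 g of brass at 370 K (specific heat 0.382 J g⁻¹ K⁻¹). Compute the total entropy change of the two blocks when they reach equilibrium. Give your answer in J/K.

Energy balance: T_f = (m₁c₁T₁ + m₂c₂T₂)/(m₁c₁ + m₂c₂) = 558.41 K.
ΔS₁ = m₁c₁ ln(T_f/T₁) = 195.078 × ln(558.41/682) = -39 J/K.
ΔS₂ = m₂c₂ ln(T_f/T₂) = 127.97 × ln(558.41/370) = 52.67 J/K.
ΔS_total = -39 + 52.67 = 13.7 J/K.

ΔS_total = 13.7 J/K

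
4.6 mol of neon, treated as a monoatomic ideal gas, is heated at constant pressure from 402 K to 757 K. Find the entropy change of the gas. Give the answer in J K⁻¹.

ΔS = 60.5 J/K

At constant pressure, ΔS = nC_p ln(T₂/T₁) with C_p = 5R/2 = 20.79 J mol⁻¹ K⁻¹.
ΔS = 4.6 × 20.79 × ln(757/402) = 60.5 J/K.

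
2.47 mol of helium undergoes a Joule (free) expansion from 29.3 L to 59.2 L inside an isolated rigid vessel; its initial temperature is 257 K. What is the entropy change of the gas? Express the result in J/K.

For an ideal gas in free expansion Q = 0 and W = 0, so T is unchanged.
Entropy is a state function; using a reversible isothermal path, ΔS_gas = nR ln(V₂/V₁) = 2.47 × 8.314 × ln(59.2/29.3) = 14.4 J/K.

ΔS_gas = 14.4 J/K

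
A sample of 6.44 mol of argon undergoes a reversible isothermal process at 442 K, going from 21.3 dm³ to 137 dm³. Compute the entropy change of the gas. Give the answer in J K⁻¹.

ΔS_gas = 99.7 J/K

For an isothermal ideal gas ΔS_gas = nR ln(V₂/V₁) = 6.44 × 8.314 × ln(137/21.3) = 99.7 J/K.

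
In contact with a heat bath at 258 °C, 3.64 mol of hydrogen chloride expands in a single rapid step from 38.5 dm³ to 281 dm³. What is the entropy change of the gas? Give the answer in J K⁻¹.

ΔS_gas = 60.2 J/K

Entropy is a state function, so ΔS_gas depends only on the end states.
For an isothermal ideal gas ΔS_gas = nR ln(V₂/V₁) = 3.64 × 8.314 × ln(281/38.5) = 60.2 J/K.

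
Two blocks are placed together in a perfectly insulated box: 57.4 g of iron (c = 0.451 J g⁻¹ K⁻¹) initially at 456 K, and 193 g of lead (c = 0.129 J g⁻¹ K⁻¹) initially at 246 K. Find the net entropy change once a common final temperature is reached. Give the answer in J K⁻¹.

Energy balance: T_f = (m₁c₁T₁ + m₂c₂T₂)/(m₁c₁ + m₂c₂) = 353.05 K.
ΔS₁ = m₁c₁ ln(T_f/T₁) = 25.8874 × ln(353.05/456) = -6.624 J/K.
ΔS₂ = m₂c₂ ln(T_f/T₂) = 24.897 × ln(353.05/246) = 8.995 J/K.
ΔS_total = -6.624 + 8.995 = 2.37 J/K.

ΔS_total = 2.37 J/K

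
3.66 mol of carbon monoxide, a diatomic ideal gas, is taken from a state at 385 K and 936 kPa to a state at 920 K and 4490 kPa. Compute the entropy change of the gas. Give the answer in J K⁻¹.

ΔS = 45.1 J/K

ΔS = nC_p ln(T₂/T₁) − nR ln(P₂/P₁), with C_p = 7R/2 = 29.1 J mol⁻¹ K⁻¹ for a diatomic ideal gas.
ΔS = 3.66 × [29.1 × ln(920/385) − 8.314 × ln(4490/936)] = 45.1 J/K.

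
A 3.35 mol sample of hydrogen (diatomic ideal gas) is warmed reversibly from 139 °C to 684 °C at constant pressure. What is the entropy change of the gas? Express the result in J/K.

ΔS = 82.1 J/K

In kelvin: T₁ = 412.15 K, T₂ = 957.15 K. At constant pressure, ΔS = nC_p ln(T₂/T₁) with C_p = 7R/2 = 29.1 J mol⁻¹ K⁻¹.
ΔS = 3.35 × 29.1 × ln(957.15/412.15) = 82.1 J/K.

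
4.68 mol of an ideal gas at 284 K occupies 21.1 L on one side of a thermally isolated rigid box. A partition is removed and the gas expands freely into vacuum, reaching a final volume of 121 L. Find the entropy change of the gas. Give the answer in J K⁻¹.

ΔS_gas = 68 J/K

For an ideal gas in free expansion Q = 0 and W = 0, so T is unchanged.
Entropy is a state function; using a reversible isothermal path, ΔS_gas = nR ln(V₂/V₁) = 4.68 × 8.314 × ln(121/21.1) = 68 J/K.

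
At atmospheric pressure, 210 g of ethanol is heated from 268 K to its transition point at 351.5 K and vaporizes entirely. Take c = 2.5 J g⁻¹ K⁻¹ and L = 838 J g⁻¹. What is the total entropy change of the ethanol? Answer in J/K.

Warming step: ΔS₁ = m c ln(T_tr/T_i) = 210 × 2.5 × ln(351.5/268) = 142.4 J/K.
Phase change: ΔS₂ = +mL/T_tr = 210 × 838 / 351.5 = 500.7 J/K.
ΔS_total = (142.4) + (500.7) = 643 J/K.

ΔS = 643 J/K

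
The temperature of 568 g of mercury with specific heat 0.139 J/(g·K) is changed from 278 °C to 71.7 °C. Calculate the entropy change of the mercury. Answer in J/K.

ΔS = -37 J/K

In kelvin: T₁ = 551.15 K, T₂ = 344.85 K. ΔS = ∫dQ_rev/T = m c ln(T₂/T₁) = 568 × 0.139 × ln(344.85/551.15) = -37 J/K.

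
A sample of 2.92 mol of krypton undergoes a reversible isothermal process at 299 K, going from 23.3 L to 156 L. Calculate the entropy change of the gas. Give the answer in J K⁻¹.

For an isothermal ideal gas ΔS_gas = nR ln(V₂/V₁) = 2.92 × 8.314 × ln(156/23.3) = 46.2 J/K.

ΔS_gas = 46.2 J/K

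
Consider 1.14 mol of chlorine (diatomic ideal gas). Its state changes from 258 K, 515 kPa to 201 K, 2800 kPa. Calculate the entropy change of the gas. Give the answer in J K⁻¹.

ΔS = -24.3 J/K

ΔS = nC_p ln(T₂/T₁) − nR ln(P₂/P₁), with C_p = 7R/2 = 29.1 J mol⁻¹ K⁻¹ for a diatomic ideal gas.
ΔS = 1.14 × [29.1 × ln(201/258) − 8.314 × ln(2800/515)] = -24.3 J/K.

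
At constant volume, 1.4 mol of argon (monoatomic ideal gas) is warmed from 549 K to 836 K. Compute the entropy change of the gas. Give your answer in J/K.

ΔS = 7.34 J/K

At constant volume, ΔS = nC_V ln(T₂/T₁) with C_V = 3R/2 = 12.47 J mol⁻¹ K⁻¹.
ΔS = 1.4 × 12.47 × ln(836/549) = 7.34 J/K.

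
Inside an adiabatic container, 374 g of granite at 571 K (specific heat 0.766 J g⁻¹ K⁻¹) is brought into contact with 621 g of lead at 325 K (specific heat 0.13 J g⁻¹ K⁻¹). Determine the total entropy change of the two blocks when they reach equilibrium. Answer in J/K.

ΔS_total = 8.96 J/K

Energy balance: T_f = (m₁c₁T₁ + m₂c₂T₂)/(m₁c₁ + m₂c₂) = 516.92 K.
ΔS₁ = m₁c₁ ln(T_f/T₁) = 286.484 × ln(516.92/571) = -28.506 J/K.
ΔS₂ = m₂c₂ ln(T_f/T₂) = 80.73 × ln(516.92/325) = 37.464 J/K.
ΔS_total = -28.506 + 37.464 = 8.96 J/K.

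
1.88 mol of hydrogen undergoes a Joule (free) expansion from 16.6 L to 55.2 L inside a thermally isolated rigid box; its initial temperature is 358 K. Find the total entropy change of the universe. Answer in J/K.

ΔS_universe = 18.8 J/K

No heat is exchanged and no work is done, so the ideal-gas temperature stays constant.
Entropy is a state function; using a reversible isothermal path, ΔS_gas = nR ln(V₂/V₁) = 1.88 × 8.314 × ln(55.2/16.6) = 18.8 J/K.
The insulated surroundings exchange no heat, so ΔS_surr = 0 and ΔS_universe = ΔS_gas.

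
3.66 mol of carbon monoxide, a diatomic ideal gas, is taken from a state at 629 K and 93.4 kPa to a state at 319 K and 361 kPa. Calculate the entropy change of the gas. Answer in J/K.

ΔS = nC_p ln(T₂/T₁) − nR ln(P₂/P₁), with C_p = 7R/2 = 29.1 J mol⁻¹ K⁻¹ for a diatomic ideal gas.
ΔS = 3.66 × [29.1 × ln(319/629) − 8.314 × ln(361/93.4)] = -113 J/K.

ΔS = -113 J/K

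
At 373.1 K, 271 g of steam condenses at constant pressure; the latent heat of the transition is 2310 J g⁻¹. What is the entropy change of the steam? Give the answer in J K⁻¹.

Heat released by the substance: Q = −mL = −271 × 2310 = −626010 J.
At constant T, ΔS = Q_rev/T = −626010 / 373.1 = -1680 J/K.

ΔS = -1680 J/K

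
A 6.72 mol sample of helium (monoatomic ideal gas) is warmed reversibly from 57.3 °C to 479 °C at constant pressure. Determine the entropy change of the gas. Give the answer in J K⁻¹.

ΔS = 115 J/K

In kelvin: T₁ = 330.45 K, T₂ = 752.15 K. At constant pressure, ΔS = nC_p ln(T₂/T₁) with C_p = 5R/2 = 20.79 J mol⁻¹ K⁻¹.
ΔS = 6.72 × 20.79 × ln(752.15/330.45) = 115 J/K.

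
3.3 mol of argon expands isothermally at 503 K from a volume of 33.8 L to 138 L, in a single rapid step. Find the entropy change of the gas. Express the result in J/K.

Entropy is a state function, so ΔS_gas depends only on the end states.
For an isothermal ideal gas ΔS_gas = nR ln(V₂/V₁) = 3.3 × 8.314 × ln(138/33.8) = 38.6 J/K.

ΔS_gas = 38.6 J/K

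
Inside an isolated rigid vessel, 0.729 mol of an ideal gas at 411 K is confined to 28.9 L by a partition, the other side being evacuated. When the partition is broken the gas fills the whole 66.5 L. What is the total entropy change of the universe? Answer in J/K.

ΔS_universe = 5.05 J/K

For an ideal gas in free expansion Q = 0 and W = 0, so T is unchanged.
Entropy is a state function; using a reversible isothermal path, ΔS_gas = nR ln(V₂/V₁) = 0.729 × 8.314 × ln(66.5/28.9) = 5.05 J/K.
The insulated surroundings exchange no heat, so ΔS_surr = 0 and ΔS_universe = ΔS_gas.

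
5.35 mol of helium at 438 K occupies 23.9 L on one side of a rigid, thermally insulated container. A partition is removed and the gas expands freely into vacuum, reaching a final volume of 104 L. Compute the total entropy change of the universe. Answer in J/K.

For an ideal gas in free expansion Q = 0 and W = 0, so T is unchanged.
Entropy is a state function; using a reversible isothermal path, ΔS_gas = nR ln(V₂/V₁) = 5.35 × 8.314 × ln(104/23.9) = 65.4 J/K.
The insulated surroundings exchange no heat, so ΔS_surr = 0 and ΔS_universe = ΔS_gas.

ΔS_universe = 65.4 J/K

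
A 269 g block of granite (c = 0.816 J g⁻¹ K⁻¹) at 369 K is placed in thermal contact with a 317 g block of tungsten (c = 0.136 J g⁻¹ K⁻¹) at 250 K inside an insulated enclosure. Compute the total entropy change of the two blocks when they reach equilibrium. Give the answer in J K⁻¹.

ΔS_total = 2.5 J/K

Energy balance: T_f = (m₁c₁T₁ + m₂c₂T₂)/(m₁c₁ + m₂c₂) = 349.46 K.
ΔS₁ = m₁c₁ ln(T_f/T₁) = 219.504 × ln(349.46/369) = -11.94 J/K.
ΔS₂ = m₂c₂ ln(T_f/T₂) = 43.112 × ln(349.46/250) = 14.44 J/K.
ΔS_total = -11.94 + 14.44 = 2.5 J/K.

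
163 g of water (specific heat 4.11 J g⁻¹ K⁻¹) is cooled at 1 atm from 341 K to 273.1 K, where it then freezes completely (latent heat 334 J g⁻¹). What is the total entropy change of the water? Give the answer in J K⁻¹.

ΔS = -348 J/K

Cooling step: ΔS₁ = m c ln(T_tr/T_i) = 163 × 4.11 × ln(273.1/341) = -148.8 J/K.
Phase change: ΔS₂ = −mL/T_tr = −163 × 334 / 273.1 = -199.3 J/K.
ΔS_total = (-148.8) + (-199.3) = -348 J/K.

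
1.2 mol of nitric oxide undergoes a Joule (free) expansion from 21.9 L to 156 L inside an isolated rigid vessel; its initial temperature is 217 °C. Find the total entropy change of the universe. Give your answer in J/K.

No heat is exchanged and no work is done, so the ideal-gas temperature stays constant.
Entropy is a state function; using a reversible isothermal path, ΔS_gas = nR ln(V₂/V₁) = 1.2 × 8.314 × ln(156/21.9) = 19.6 J/K.
The insulated surroundings exchange no heat, so ΔS_surr = 0 and ΔS_universe = ΔS_gas.

ΔS_universe = 19.6 J/K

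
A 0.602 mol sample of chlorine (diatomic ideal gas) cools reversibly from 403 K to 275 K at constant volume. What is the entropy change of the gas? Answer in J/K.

At constant volume, ΔS = nC_V ln(T₂/T₁) with C_V = 5R/2 = 20.79 J mol⁻¹ K⁻¹.
ΔS = 0.602 × 20.79 × ln(275/403) = -4.78 J/K.

ΔS = -4.78 J/K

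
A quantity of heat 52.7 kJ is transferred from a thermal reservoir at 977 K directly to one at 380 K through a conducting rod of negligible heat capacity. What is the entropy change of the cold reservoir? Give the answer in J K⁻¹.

ΔS_cold = 139 J/K

The cold reservoir gains heat Q, so ΔS_cold = +Q/T_C = 52700/380 = 139 J/K.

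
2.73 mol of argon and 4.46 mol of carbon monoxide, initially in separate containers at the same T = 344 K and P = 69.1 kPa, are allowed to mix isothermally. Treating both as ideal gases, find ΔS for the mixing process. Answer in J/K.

Mole fractions: x_A = 2.73/7.19 = 0.38, x_B = 0.62.
ΔS_mix = −R(n_A ln x_A + n_B ln x_B) = −8.314 × (2.73 ln 0.38 + 4.46 ln 0.62) = 39.7 J/K.

ΔS_mix = 39.7 J/K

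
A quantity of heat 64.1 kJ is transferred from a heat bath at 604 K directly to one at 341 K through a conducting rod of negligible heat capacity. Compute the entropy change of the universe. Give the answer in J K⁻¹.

ΔS_total = 81.9 J/K

ΔS_hot = −Q/T_H = −64100/604 = -106.1 J/K and ΔS_cold = +Q/T_C = 64100/341 = 188 J/K.
ΔS_total = -106.1 + 188 = 81.9 J/K, positive as the second law requires.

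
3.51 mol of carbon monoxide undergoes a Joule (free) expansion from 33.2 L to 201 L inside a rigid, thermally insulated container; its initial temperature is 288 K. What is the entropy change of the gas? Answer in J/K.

No heat is exchanged and no work is done, so the ideal-gas temperature stays constant.
Entropy is a state function; using a reversible isothermal path, ΔS_gas = nR ln(V₂/V₁) = 3.51 × 8.314 × ln(201/33.2) = 52.5 J/K.

ΔS_gas = 52.5 J/K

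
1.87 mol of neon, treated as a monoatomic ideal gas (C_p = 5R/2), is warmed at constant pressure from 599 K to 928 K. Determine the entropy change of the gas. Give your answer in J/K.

ΔS = 17 J/K

At constant pressure, ΔS = nC_p ln(T₂/T₁) with C_p = 5R/2 = 20.79 J mol⁻¹ K⁻¹.
ΔS = 1.87 × 20.79 × ln(928/599) = 17 J/K.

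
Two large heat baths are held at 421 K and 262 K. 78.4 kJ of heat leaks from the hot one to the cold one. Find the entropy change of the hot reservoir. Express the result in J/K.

The hot reservoir loses heat Q, so ΔS_hot = −Q/T_H = −78400/421 = -186 J/K.

ΔS_hot = -186 J/K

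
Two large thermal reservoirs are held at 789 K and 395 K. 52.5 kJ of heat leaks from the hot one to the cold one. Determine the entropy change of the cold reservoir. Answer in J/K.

The cold reservoir gains heat Q, so ΔS_cold = +Q/T_C = 52500/395 = 133 J/K.

ΔS_cold = 133 J/K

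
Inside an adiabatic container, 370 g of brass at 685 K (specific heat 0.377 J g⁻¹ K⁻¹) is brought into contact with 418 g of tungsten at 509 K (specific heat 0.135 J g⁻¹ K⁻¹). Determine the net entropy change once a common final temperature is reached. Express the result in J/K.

Energy balance: T_f = (m₁c₁T₁ + m₂c₂T₂)/(m₁c₁ + m₂c₂) = 634.31 K.
ΔS₁ = m₁c₁ ln(T_f/T₁) = 139.49 × ln(634.31/685) = -10.725 J/K.
ΔS₂ = m₂c₂ ln(T_f/T₂) = 56.43 × ln(634.31/509) = 12.419 J/K.
ΔS_total = -10.725 + 12.419 = 1.69 J/K.

ΔS_total = 1.69 J/K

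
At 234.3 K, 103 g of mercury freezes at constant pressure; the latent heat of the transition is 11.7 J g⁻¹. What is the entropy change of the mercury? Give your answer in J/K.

ΔS = -5.14 J/K

Heat released by the substance: Q = −mL = −103 × 11.7 = −1205.1 J.
At constant T, ΔS = Q_rev/T = −1205.1 / 234.3 = -5.14 J/K.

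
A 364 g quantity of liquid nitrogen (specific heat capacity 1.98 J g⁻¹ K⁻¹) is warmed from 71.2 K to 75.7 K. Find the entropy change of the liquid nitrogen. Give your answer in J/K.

ΔS = ∫dQ_rev/T = m c ln(T₂/T₁) = 364 × 1.98 × ln(75.7/71.2) = 44.2 J/K.

ΔS = 44.2 J/K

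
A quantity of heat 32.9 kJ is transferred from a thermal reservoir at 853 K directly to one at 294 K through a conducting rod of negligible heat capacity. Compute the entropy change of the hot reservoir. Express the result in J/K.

ΔS_hot = -38.6 J/K

The hot reservoir loses heat Q, so ΔS_hot = −Q/T_H = −32900/853 = -38.6 J/K.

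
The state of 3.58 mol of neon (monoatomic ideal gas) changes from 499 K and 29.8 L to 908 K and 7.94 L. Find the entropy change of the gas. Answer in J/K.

Entropy is a state function: ΔS = nC_V ln(T₂/T₁) + nR ln(V₂/V₁), with C_V = 3R/2 = 12.47 J mol⁻¹ K⁻¹ for a monoatomic ideal gas.
ΔS = 3.58 × [12.47 × ln(908/499) + 8.314 × ln(7.94/29.8)] = -12.6 J/K.

ΔS = -12.6 J/K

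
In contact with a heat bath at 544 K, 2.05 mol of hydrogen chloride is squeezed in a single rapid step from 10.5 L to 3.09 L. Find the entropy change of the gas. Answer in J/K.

ΔS_gas = -20.8 J/K

Entropy is a state function, so ΔS_gas depends only on the end states.
For an isothermal ideal gas ΔS_gas = nR ln(V₂/V₁) = 2.05 × 8.314 × ln(3.09/10.5) = -20.8 J/K.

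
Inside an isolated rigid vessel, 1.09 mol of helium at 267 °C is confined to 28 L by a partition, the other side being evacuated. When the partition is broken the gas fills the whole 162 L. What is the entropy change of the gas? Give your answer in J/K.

ΔS_gas = 15.9 J/K

No heat is exchanged and no work is done, so the ideal-gas temperature stays constant.
Entropy is a state function; using a reversible isothermal path, ΔS_gas = nR ln(V₂/V₁) = 1.09 × 8.314 × ln(162/28) = 15.9 J/K.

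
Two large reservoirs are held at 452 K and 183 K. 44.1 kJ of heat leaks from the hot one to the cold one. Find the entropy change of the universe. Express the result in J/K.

ΔS_hot = −Q/T_H = −44100/452 = -97.57 J/K and ΔS_cold = +Q/T_C = 44100/183 = 241 J/K.
ΔS_total = -97.57 + 241 = 143 J/K, positive as the second law requires.

ΔS_total = 143 J/K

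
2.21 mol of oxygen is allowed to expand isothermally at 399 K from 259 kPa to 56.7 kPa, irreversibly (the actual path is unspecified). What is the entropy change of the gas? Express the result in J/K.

ΔS_gas = 27.9 J/K

Entropy is a state function, so ΔS_gas depends only on the end states.
For an isothermal ideal gas ΔS_gas = nR ln(P₁/P₂) = 2.21 × 8.314 × ln(259/56.7) = 27.9 J/K.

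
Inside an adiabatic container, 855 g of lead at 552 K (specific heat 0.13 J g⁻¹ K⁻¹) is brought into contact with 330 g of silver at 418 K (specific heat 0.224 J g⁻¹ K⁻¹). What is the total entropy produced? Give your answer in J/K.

ΔS_total = 1.68 J/K

Energy balance: T_f = (m₁c₁T₁ + m₂c₂T₂)/(m₁c₁ + m₂c₂) = 498.48 K.
ΔS₁ = m₁c₁ ln(T_f/T₁) = 111.15 × ln(498.48/552) = -11.34 J/K.
ΔS₂ = m₂c₂ ln(T_f/T₂) = 73.92 × ln(498.48/418) = 13.02 J/K.
ΔS_total = -11.34 + 13.02 = 1.68 J/K.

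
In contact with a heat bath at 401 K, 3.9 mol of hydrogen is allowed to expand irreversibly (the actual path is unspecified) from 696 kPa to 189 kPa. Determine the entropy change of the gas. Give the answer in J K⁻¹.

ΔS_gas = 42.3 J/K

Entropy is a state function, so ΔS_gas depends only on the end states.
For an isothermal ideal gas ΔS_gas = nR ln(P₁/P₂) = 3.9 × 8.314 × ln(696/189) = 42.3 J/K.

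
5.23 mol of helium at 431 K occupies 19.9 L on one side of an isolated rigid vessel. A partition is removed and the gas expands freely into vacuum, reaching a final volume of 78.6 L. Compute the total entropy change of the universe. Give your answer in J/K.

No heat is exchanged and no work is done, so the ideal-gas temperature stays constant.
Entropy is a state function; using a reversible isothermal path, ΔS_gas = nR ln(V₂/V₁) = 5.23 × 8.314 × ln(78.6/19.9) = 59.7 J/K.
The insulated surroundings exchange no heat, so ΔS_surr = 0 and ΔS_universe = ΔS_gas.

ΔS_universe = 59.7 J/K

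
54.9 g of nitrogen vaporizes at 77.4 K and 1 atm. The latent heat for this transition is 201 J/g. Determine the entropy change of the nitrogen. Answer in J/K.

Heat absorbed by the substance: Q = mL = 54.9 × 201 = 11034.9 J.
At constant T, ΔS = Q_rev/T = 11034.9 / 77.4 = 143 J/K.

ΔS = 143 J/K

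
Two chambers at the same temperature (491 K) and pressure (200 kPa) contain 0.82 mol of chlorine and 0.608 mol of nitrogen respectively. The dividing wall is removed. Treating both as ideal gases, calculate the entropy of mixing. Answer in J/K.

ΔS_mix = 8.1 J/K

Mole fractions: x_A = 0.82/1.43 = 0.574, x_B = 0.426.
ΔS_mix = −R(n_A ln x_A + n_B ln x_B) = −8.314 × (0.82 ln 0.574 + 0.608 ln 0.426) = 8.1 J/K.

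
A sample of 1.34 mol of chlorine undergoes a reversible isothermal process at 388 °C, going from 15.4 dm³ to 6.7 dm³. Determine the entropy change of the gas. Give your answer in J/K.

ΔS_gas = -9.27 J/K

For an isothermal ideal gas ΔS_gas = nR ln(V₂/V₁) = 1.34 × 8.314 × ln(6.7/15.4) = -9.27 J/K.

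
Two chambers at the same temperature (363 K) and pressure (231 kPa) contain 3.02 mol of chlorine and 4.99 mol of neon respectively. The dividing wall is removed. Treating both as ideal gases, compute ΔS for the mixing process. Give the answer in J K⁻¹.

Mole fractions: x_A = 3.02/8.01 = 0.377, x_B = 0.623.
ΔS_mix = −R(n_A ln x_A + n_B ln x_B) = −8.314 × (3.02 ln 0.377 + 4.99 ln 0.623) = 44.1 J/K.

ΔS_mix = 44.1 J/K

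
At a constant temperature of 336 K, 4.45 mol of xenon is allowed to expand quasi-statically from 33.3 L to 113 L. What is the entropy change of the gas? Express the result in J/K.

ΔS_gas = 45.2 J/K

For an isothermal ideal gas ΔS_gas = nR ln(V₂/V₁) = 4.45 × 8.314 × ln(113/33.3) = 45.2 J/K.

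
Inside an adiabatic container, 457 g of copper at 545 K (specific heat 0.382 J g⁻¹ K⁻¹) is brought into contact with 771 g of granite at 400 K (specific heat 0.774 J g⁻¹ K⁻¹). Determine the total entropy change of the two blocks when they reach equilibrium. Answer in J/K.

ΔS_total = 6.82 J/K

Energy balance: T_f = (m₁c₁T₁ + m₂c₂T₂)/(m₁c₁ + m₂c₂) = 432.82 K.
ΔS₁ = m₁c₁ ln(T_f/T₁) = 174.574 × ln(432.82/545) = -40.234 J/K.
ΔS₂ = m₂c₂ ln(T_f/T₂) = 596.754 × ln(432.82/400) = 47.055 J/K.
ΔS_total = -40.234 + 47.055 = 6.82 J/K.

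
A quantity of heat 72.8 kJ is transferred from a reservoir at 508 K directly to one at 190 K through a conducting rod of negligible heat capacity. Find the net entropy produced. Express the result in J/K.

ΔS_total = 240 J/K

ΔS_hot = −Q/T_H = −72800/508 = -143.3 J/K and ΔS_cold = +Q/T_C = 72800/190 = 383.2 J/K.
ΔS_total = -143.3 + 383.2 = 240 J/K, positive as the second law requires.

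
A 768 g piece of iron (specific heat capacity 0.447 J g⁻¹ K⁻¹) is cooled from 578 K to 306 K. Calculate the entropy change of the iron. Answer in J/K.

ΔS = -218 J/K

ΔS = ∫dQ_rev/T = m c ln(T₂/T₁) = 768 × 0.447 × ln(306/578) = -218 J/K.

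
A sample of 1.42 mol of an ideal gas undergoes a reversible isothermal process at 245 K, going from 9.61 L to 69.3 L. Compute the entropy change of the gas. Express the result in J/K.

For an isothermal ideal gas ΔS_gas = nR ln(V₂/V₁) = 1.42 × 8.314 × ln(69.3/9.61) = 23.3 J/K.

ΔS_gas = 23.3 J/K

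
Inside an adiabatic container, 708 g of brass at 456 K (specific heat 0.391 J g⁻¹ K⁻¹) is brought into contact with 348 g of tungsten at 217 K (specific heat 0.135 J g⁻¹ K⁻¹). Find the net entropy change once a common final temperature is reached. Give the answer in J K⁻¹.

Energy balance: T_f = (m₁c₁T₁ + m₂c₂T₂)/(m₁c₁ + m₂c₂) = 421.32 K.
ΔS₁ = m₁c₁ ln(T_f/T₁) = 276.828 × ln(421.32/456) = -21.89 J/K.
ΔS₂ = m₂c₂ ln(T_f/T₂) = 46.98 × ln(421.32/217) = 31.17 J/K.
ΔS_total = -21.89 + 31.17 = 9.28 J/K.

ΔS_total = 9.28 J/K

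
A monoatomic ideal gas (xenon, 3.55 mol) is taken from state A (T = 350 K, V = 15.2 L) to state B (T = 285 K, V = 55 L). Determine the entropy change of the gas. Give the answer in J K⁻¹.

ΔS = 28.9 J/K

Entropy is a state function: ΔS = nC_V ln(T₂/T₁) + nR ln(V₂/V₁), with C_V = 3R/2 = 12.47 J mol⁻¹ K⁻¹ for a monoatomic ideal gas.
ΔS = 3.55 × [12.47 × ln(285/350) + 8.314 × ln(55/15.2)] = 28.9 J/K.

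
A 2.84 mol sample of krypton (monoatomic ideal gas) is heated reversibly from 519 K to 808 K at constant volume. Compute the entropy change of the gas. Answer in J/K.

At constant volume, ΔS = nC_V ln(T₂/T₁) with C_V = 3R/2 = 12.47 J mol⁻¹ K⁻¹.
ΔS = 2.84 × 12.47 × ln(808/519) = 15.7 J/K.

ΔS = 15.7 J/K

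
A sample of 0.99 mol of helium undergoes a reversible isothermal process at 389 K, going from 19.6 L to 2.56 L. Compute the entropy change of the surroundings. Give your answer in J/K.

ΔS_surr = 16.8 J/K

For an isothermal ideal gas ΔS_gas = nR ln(V₂/V₁) = 0.99 × 8.314 × ln(2.56/19.6) = -16.8 J/K.
The process is reversible, so ΔS_surr = −ΔS_gas = 16.8 J/K and ΔS_universe = 0.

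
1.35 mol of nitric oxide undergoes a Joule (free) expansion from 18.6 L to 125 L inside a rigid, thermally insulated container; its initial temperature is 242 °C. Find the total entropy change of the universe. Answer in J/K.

ΔS_universe = 21.4 J/K

For an ideal gas in free expansion Q = 0 and W = 0, so T is unchanged.
Entropy is a state function; using a reversible isothermal path, ΔS_gas = nR ln(V₂/V₁) = 1.35 × 8.314 × ln(125/18.6) = 21.4 J/K.
The insulated surroundings exchange no heat, so ΔS_surr = 0 and ΔS_universe = ΔS_gas.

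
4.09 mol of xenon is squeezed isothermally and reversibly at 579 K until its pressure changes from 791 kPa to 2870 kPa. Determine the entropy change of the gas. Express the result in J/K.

For an isothermal ideal gas ΔS_gas = nR ln(P₁/P₂) = 4.09 × 8.314 × ln(791/2870) = -43.8 J/K.

ΔS_gas = -43.8 J/K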